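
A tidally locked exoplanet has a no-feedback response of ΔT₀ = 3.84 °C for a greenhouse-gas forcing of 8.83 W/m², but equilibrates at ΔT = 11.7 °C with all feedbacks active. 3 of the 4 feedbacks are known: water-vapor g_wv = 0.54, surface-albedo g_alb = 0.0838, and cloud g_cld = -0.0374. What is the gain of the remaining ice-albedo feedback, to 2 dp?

Amplification A = ΔT/ΔT₀ = 11.7/3.84 = 3.047.
Total gain g = 1 − 1/A = 1 − 1/3.047 = 0.6718.
Known gains sum to 0.54 + 0.0838 − 0.0374 = 0.5864.
g_ice = 0.6718 − 0.5864 = 0.09.

0.09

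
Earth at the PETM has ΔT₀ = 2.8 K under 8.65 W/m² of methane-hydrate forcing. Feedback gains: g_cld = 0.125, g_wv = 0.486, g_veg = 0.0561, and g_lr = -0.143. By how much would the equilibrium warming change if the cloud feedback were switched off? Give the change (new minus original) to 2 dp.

Original: g = 0.5241, ΔT = 2.8/(1−0.5241) = 5.8836 K.
Without cloud: g' = 0.3991, ΔT' = 2.8/(1−0.3991) = 4.6597 K.
Change = 4.6597 − 5.8836 = -1.22 K.

-1.22 K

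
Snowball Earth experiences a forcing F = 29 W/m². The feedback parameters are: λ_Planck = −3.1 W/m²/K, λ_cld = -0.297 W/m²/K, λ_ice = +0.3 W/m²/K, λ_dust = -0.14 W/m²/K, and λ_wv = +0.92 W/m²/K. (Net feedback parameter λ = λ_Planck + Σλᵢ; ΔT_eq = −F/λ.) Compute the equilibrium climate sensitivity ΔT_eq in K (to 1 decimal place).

Net feedback parameter λ = (−3.1) + (-0.297) + (+0.3) + (-0.14) + (+0.92) = -2.317 W/m²/K.
ΔT = −F/λ = −29/(-2.317) = 12.5 K.

12.5 K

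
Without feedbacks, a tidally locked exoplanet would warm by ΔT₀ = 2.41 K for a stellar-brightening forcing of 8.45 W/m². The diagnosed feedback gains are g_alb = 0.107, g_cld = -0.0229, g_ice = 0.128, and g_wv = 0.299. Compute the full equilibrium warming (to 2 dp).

Total gain g = 0.107 − 0.0229 + 0.128 + 0.299 = 0.5111.
Amplification A = 1/(1 − 0.5111) = 2.045.
ΔT = 2.41 × 2.045 = 4.93 K.

4.93 K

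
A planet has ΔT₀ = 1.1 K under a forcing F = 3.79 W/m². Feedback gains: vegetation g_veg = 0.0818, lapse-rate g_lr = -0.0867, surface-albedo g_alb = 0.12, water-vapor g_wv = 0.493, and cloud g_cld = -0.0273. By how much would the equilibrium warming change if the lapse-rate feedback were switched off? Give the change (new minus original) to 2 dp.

0.68 K

Original: g = 0.5808, ΔT = 1.1/(1−0.5808) = 2.6240 K.
Without lapse-rate: g' = 0.6675, ΔT' = 1.1/(1−0.6675) = 3.3083 K.
Change = 3.3083 − 2.6240 = 0.68 K.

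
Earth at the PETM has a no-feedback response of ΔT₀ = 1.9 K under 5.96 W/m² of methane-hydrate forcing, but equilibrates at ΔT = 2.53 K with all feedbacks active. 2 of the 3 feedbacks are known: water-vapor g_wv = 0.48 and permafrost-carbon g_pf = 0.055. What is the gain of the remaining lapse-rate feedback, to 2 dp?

-0.29

Amplification A = ΔT/ΔT₀ = 2.53/1.9 = 1.332.
Total gain g = 1 − 1/A = 1 − 1/1.332 = 0.2492.
Known gains sum to 0.48 + 0.055 = 0.535.
g_lr = 0.2492 − 0.535 = -0.29.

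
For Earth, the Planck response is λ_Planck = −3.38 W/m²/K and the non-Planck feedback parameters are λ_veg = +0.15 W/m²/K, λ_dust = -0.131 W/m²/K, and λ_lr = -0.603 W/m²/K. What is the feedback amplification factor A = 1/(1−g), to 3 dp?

Convert to gains: g_veg = 0.15/3.38 = 0.04438; g_dust = -0.131/3.38 = -0.03876; g_lr = -0.603/3.38 = -0.1784.
Total gain g = -0.17278.
A = 1/(1 + 0.17278) = 0.853.

0.853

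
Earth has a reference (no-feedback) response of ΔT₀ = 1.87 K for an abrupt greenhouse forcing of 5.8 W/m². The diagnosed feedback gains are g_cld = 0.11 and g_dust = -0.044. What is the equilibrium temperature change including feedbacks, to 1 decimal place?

2.0 K

Total gain g = 0.11 − 0.044 = 0.066.
Amplification A = 1/(1 − 0.066) = 1.071.
ΔT = 1.87 × 1.071 = 2.0 K.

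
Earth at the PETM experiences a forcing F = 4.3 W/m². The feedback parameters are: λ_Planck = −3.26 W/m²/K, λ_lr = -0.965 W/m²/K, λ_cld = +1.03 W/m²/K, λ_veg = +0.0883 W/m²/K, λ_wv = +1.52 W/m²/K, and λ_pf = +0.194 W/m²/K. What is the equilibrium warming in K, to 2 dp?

3.09 K

Net feedback parameter λ = (−3.26) + (-0.965) + (+1.03) + (+0.0883) + (+1.52) + (+0.194) = -1.3927 W/m²/K.
ΔT = −F/λ = −4.3/(-1.3927) = 3.09 K.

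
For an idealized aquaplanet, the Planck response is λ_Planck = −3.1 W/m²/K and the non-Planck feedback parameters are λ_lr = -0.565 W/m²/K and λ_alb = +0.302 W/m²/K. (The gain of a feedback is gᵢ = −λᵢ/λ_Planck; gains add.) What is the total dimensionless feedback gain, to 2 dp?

Convert to gains: g_lr = -0.565/3.1 = -0.1823; g_alb = 0.302/3.1 = 0.09742.
Total gain g = -0.08488.

-0.08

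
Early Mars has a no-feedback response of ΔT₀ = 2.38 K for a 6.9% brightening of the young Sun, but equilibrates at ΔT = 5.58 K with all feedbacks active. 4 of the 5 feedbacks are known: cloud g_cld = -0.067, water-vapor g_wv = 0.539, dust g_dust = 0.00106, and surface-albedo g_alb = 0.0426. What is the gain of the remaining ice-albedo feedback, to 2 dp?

Amplification A = ΔT/ΔT₀ = 5.58/2.38 = 2.345.
Total gain g = 1 − 1/A = 1 − 1/2.345 = 0.5736.
Known gains sum to -0.067 + 0.539 + 0.00106 + 0.0426 = 0.51566.
g_ice = 0.5736 − 0.51566 = 0.06.

0.06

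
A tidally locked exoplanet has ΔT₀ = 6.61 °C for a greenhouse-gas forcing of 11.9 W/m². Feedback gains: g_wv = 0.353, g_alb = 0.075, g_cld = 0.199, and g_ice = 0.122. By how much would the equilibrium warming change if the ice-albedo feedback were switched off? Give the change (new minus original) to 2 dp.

Original: g = 0.749, ΔT = 6.61/(1−0.749) = 26.3347 °C.
Without ice-albedo: g' = 0.627, ΔT' = 6.61/(1−0.627) = 17.7212 °C.
Change = 17.7212 − 26.3347 = -8.61 °C.

-8.61 °C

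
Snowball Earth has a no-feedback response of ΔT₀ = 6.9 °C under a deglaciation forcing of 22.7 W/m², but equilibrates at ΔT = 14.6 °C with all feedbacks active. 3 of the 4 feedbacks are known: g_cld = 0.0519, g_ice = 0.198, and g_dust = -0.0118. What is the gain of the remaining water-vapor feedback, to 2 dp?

Amplification A = ΔT/ΔT₀ = 14.6/6.9 = 2.116.
Total gain g = 1 − 1/A = 1 − 1/2.116 = 0.5274.
Known gains sum to 0.0519 + 0.198 − 0.0118 = 0.2381.
g_wv = 0.5274 − 0.2381 = 0.29.

0.29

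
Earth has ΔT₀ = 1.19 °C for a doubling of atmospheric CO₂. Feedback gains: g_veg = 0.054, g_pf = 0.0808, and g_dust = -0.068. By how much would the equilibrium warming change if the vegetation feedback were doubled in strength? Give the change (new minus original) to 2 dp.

0.08 °C

Original: g = 0.0668, ΔT = 1.19/(1−0.0668) = 1.2752 °C.
With doubled vegetation: g' = 0.1208, ΔT' = 1.19/(1−0.1208) = 1.3535 °C.
Change = 1.3535 − 1.2752 = 0.08 °C.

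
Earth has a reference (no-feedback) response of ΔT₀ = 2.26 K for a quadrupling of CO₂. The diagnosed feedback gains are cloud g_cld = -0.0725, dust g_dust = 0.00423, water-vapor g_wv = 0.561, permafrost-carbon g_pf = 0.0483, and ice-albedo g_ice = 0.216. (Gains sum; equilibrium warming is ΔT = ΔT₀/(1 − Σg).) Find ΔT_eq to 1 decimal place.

Total gain g = -0.0725 + 0.00423 + 0.561 + 0.0483 + 0.216 = 0.75703.
Amplification A = 1/(1 − 0.75703) = 4.116.
ΔT = 2.26 × 4.116 = 9.3 K.

9.3 K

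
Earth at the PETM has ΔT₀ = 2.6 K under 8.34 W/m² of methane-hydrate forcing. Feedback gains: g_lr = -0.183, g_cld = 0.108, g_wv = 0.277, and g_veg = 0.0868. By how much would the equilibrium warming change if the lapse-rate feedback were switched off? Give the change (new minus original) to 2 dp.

Original: g = 0.2888, ΔT = 2.6/(1−0.2888) = 3.6558 K.
Without lapse-rate: g' = 0.4718, ΔT' = 2.6/(1−0.4718) = 4.9224 K.
Change = 4.9224 − 3.6558 = 1.27 K.

1.27 K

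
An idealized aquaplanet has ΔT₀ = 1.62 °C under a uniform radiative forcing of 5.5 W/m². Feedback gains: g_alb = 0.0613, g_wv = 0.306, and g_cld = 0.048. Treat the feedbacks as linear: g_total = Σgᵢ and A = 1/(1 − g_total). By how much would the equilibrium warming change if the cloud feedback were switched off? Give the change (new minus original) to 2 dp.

-0.21 °C

Original: g = 0.4153, ΔT = 1.62/(1−0.4153) = 2.7707 °C.
Without cloud: g' = 0.3673, ΔT' = 1.62/(1−0.3673) = 2.5605 °C.
Change = 2.5605 − 2.7707 = -0.21 °C.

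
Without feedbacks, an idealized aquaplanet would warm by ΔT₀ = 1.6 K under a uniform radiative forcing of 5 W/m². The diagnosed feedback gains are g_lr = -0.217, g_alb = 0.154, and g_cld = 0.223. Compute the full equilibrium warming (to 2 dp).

1.90 K

Total gain g = -0.217 + 0.154 + 0.223 = 0.16.
Amplification A = 1/(1 − 0.16) = 1.19.
ΔT = 1.6 × 1.19 = 1.90 K.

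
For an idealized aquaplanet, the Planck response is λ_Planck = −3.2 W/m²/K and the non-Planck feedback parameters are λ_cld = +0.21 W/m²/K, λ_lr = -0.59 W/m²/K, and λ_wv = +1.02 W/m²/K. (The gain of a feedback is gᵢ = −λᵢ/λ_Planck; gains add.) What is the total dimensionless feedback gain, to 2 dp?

Convert to gains: g_cld = 0.21/3.2 = 0.06562; g_lr = -0.59/3.2 = -0.1844; g_wv = 1.02/3.2 = 0.3187.
Total gain g = 0.19992.

0.20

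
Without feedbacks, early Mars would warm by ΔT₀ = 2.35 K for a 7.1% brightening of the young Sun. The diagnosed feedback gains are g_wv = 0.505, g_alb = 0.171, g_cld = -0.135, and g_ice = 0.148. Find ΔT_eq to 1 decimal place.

7.6 K

Total gain g = 0.505 + 0.171 − 0.135 + 0.148 = 0.689.
Amplification A = 1/(1 − 0.689) = 3.215.
ΔT = 2.35 × 3.215 = 7.6 K.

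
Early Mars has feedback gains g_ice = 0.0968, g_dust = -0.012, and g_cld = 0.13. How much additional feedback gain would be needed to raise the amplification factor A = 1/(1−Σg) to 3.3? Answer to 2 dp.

0.48

Current total gain = 0.2148.
Target gain for A = 3.3: g* = 1 − 1/3.3 = 0.697.
Additional gain needed = 0.697 − 0.2148 = 0.48.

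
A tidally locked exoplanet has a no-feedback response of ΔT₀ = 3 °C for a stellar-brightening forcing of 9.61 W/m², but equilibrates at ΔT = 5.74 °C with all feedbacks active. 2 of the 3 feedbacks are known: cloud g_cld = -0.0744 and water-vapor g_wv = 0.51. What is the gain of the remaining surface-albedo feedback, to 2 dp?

0.04

Amplification A = ΔT/ΔT₀ = 5.74/3 = 1.913.
Total gain g = 1 − 1/A = 1 − 1/1.913 = 0.4773.
Known gains sum to -0.0744 + 0.51 = 0.4356.
g_alb = 0.4773 − 0.4356 = 0.04.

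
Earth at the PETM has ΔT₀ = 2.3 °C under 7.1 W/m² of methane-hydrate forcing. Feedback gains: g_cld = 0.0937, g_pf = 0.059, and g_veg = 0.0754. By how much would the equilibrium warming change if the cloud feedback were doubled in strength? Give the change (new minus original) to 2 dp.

Original: g = 0.2281, ΔT = 2.3/(1−0.2281) = 2.9797 °C.
With doubled cloud: g' = 0.3218, ΔT' = 2.3/(1−0.3218) = 3.3913 °C.
Change = 3.3913 − 2.9797 = 0.41 °C.

0.41 °C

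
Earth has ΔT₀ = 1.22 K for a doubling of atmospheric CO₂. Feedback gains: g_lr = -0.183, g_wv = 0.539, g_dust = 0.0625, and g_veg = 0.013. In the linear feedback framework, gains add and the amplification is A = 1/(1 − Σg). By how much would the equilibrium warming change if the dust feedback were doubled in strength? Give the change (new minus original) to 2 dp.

Original: g = 0.4315, ΔT = 1.22/(1−0.4315) = 2.1460 K.
With doubled dust: g' = 0.494, ΔT' = 1.22/(1−0.494) = 2.4111 K.
Change = 2.4111 − 2.1460 = 0.27 K.

0.27 K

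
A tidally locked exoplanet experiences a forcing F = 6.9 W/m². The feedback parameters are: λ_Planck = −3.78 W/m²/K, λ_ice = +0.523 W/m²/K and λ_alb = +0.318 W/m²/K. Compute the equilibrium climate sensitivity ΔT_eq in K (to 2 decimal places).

Net feedback parameter λ = (−3.78) + (+0.523) + (+0.318) = -2.939 W/m²/K.
ΔT = −F/λ = −6.9/(-2.939) = 2.35 K.

2.35 K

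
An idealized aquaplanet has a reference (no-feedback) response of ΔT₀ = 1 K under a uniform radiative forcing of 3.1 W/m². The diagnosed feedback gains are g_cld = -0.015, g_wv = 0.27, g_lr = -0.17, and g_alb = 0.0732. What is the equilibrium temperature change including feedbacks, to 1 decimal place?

1.2 K

Total gain g = -0.015 + 0.27 − 0.17 + 0.0732 = 0.1582.
Amplification A = 1/(1 − 0.1582) = 1.188.
ΔT = 1 × 1.188 = 1.2 K.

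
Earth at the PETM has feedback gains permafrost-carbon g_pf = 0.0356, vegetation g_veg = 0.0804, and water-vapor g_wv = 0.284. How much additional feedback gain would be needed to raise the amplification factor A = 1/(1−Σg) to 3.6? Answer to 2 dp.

Current total gain = 0.4.
Target gain for A = 3.6: g* = 1 − 1/3.6 = 0.7222.
Additional gain needed = 0.7222 − 0.4 = 0.32.

0.32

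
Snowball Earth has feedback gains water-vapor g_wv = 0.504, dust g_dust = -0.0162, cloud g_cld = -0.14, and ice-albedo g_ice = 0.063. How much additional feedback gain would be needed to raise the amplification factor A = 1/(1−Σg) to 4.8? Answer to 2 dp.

0.38

Current total gain = 0.4108.
Target gain for A = 4.8: g* = 1 − 1/4.8 = 0.7917.
Additional gain needed = 0.7917 − 0.4108 = 0.38.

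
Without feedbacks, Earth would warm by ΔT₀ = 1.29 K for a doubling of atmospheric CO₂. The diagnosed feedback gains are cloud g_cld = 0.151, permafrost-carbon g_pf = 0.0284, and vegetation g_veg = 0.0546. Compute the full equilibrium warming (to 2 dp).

1.68 K

Total gain g = 0.151 + 0.0284 + 0.0546 = 0.234.
Amplification A = 1/(1 − 0.234) = 1.305.
ΔT = 1.29 × 1.305 = 1.68 K.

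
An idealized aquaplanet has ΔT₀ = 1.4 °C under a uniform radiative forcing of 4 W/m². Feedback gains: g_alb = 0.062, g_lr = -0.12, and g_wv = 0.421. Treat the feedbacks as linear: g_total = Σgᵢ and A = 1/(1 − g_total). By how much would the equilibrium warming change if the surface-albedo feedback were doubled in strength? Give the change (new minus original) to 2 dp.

Original: g = 0.363, ΔT = 1.4/(1−0.363) = 2.1978 °C.
With doubled surface-albedo: g' = 0.425, ΔT' = 1.4/(1−0.425) = 2.4348 °C.
Change = 2.4348 − 2.1978 = 0.24 °C.

0.24 °C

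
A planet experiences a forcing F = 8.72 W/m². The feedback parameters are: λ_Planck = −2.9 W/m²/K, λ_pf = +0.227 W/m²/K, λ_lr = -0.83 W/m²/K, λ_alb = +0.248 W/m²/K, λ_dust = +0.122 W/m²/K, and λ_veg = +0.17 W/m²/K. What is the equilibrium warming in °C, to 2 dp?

Net feedback parameter λ = (−2.9) + (+0.227) + (-0.83) + (+0.248) + (+0.122) + (+0.17) = -2.963 W/m²/K.
ΔT = −F/λ = −8.72/(-2.963) = 2.94 °C.

2.94 °C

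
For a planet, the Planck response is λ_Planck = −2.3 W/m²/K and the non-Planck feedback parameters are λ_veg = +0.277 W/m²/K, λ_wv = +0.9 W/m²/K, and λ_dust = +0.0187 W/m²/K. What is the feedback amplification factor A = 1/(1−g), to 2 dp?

2.08

Convert to gains: g_veg = 0.277/2.3 = 0.1204; g_wv = 0.9/2.3 = 0.3913; g_dust = 0.0187/2.3 = 0.00813.
Total gain g = 0.51983.
A = 1/(1 − 0.51983) = 2.08.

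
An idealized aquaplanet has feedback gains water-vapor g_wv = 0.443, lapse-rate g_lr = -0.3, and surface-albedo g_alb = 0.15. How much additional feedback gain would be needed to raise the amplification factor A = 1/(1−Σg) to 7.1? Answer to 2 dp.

0.57

Current total gain = 0.293.
Target gain for A = 7.1: g* = 1 − 1/7.1 = 0.8592.
Additional gain needed = 0.8592 − 0.293 = 0.57.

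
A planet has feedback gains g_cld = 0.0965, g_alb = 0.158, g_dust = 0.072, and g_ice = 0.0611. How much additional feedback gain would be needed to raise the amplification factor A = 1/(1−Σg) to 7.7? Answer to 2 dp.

Current total gain = 0.3876.
Target gain for A = 7.7: g* = 1 − 1/7.7 = 0.8701.
Additional gain needed = 0.8701 − 0.3876 = 0.48.

0.48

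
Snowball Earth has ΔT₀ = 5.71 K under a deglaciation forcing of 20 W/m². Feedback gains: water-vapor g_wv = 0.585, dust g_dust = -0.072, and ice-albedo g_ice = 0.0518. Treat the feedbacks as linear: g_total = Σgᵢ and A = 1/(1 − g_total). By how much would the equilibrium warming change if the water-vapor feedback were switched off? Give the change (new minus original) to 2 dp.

Original: g = 0.5648, ΔT = 5.71/(1−0.5648) = 13.1204 K.
Without water-vapor: g' = -0.0202, ΔT' = 5.71/(1+0.0202) = 5.5969 K.
Change = 5.5969 − 13.1204 = -7.52 K.

-7.52 K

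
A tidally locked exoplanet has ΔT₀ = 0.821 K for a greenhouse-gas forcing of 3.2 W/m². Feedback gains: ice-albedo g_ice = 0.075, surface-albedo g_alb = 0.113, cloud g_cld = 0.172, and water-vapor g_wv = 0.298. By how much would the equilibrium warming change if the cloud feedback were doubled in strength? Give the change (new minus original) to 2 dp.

Original: g = 0.658, ΔT = 0.821/(1−0.658) = 2.4006 K.
With doubled cloud: g' = 0.83, ΔT' = 0.821/(1−0.83) = 4.8294 K.
Change = 4.8294 − 2.4006 = 2.43 K.

2.43 K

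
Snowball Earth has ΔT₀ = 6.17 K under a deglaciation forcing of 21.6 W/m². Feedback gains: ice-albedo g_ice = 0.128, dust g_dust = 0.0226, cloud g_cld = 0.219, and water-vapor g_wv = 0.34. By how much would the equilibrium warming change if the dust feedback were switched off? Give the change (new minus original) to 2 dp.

Original: g = 0.7096, ΔT = 6.17/(1−0.7096) = 21.2466 K.
Without dust: g' = 0.687, ΔT' = 6.17/(1−0.687) = 19.7125 K.
Change = 19.7125 − 21.2466 = -1.53 K.

-1.53 K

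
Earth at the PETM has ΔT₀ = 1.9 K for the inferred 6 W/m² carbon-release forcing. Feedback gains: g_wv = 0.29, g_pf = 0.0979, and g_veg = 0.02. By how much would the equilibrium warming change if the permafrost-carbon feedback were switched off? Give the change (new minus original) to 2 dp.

-0.46 K

Original: g = 0.4079, ΔT = 1.9/(1−0.4079) = 3.2089 K.
Without permafrost-carbon: g' = 0.31, ΔT' = 1.9/(1−0.31) = 2.7536 K.
Change = 2.7536 − 3.2089 = -0.46 K.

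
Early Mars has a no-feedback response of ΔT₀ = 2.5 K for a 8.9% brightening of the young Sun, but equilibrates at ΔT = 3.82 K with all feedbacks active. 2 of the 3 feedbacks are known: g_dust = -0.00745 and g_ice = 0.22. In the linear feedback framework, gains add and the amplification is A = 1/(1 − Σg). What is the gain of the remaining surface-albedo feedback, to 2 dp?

0.13

Amplification A = ΔT/ΔT₀ = 3.82/2.5 = 1.528.
Total gain g = 1 − 1/A = 1 − 1/1.528 = 0.3455.
Known gains sum to -0.00745 + 0.22 = 0.21255.
g_alb = 0.3455 − 0.21255 = 0.13.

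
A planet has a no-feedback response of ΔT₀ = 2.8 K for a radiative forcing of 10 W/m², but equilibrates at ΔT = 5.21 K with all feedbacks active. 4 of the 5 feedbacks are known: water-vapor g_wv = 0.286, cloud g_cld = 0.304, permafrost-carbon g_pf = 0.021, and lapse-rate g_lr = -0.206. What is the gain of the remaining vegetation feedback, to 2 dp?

0.06

Amplification A = ΔT/ΔT₀ = 5.21/2.8 = 1.861.
Total gain g = 1 − 1/A = 1 − 1/1.861 = 0.4627.
Known gains sum to 0.286 + 0.304 + 0.021 − 0.206 = 0.405.
g_veg = 0.4627 − 0.405 = 0.06.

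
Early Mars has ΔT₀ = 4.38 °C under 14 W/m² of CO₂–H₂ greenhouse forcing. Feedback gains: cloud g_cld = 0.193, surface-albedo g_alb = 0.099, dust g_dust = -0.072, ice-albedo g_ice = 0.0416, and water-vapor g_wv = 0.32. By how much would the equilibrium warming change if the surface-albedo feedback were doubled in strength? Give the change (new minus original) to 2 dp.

Original: g = 0.5816, ΔT = 4.38/(1−0.5816) = 10.4685 °C.
With doubled surface-albedo: g' = 0.6806, ΔT' = 4.38/(1−0.6806) = 13.7132 °C.
Change = 13.7132 − 10.4685 = 3.24 °C.

3.24 °C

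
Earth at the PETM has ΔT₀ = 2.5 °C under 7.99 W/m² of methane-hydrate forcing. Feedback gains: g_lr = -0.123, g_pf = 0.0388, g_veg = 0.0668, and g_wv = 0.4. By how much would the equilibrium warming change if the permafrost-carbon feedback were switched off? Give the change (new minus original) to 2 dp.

Original: g = 0.3826, ΔT = 2.5/(1−0.3826) = 4.0492 °C.
Without permafrost-carbon: g' = 0.3438, ΔT' = 2.5/(1−0.3438) = 3.8098 °C.
Change = 3.8098 − 4.0492 = -0.24 °C.

-0.24 °C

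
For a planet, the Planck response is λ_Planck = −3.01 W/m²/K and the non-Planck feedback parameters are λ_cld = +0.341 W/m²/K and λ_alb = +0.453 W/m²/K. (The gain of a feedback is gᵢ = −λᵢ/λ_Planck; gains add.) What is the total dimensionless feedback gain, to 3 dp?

Convert to gains: g_cld = 0.341/3.01 = 0.1133; g_alb = 0.453/3.01 = 0.1505.
Total gain g = 0.2638.

0.264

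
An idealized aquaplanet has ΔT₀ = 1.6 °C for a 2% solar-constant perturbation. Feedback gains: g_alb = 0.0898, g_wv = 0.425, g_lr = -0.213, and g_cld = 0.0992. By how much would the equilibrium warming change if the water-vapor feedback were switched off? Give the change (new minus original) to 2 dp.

-1.11 °C

Original: g = 0.401, ΔT = 1.6/(1−0.401) = 2.6711 °C.
Without water-vapor: g' = -0.024, ΔT' = 1.6/(1+0.024) = 1.5625 °C.
Change = 1.5625 − 2.6711 = -1.11 °C.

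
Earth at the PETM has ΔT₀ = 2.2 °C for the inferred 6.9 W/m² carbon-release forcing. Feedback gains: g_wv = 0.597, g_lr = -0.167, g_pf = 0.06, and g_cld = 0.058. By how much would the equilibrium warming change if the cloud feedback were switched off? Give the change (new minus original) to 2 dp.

-0.55 °C

Original: g = 0.548, ΔT = 2.2/(1−0.548) = 4.8673 °C.
Without cloud: g' = 0.49, ΔT' = 2.2/(1−0.49) = 4.3137 °C.
Change = 4.3137 − 4.8673 = -0.55 °C.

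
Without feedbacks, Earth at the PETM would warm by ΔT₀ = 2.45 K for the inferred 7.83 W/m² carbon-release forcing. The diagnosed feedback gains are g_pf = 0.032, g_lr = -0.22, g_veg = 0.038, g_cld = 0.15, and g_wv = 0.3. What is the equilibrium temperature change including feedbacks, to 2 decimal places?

Total gain g = 0.032 − 0.22 + 0.038 + 0.15 + 0.3 = 0.3.
Amplification A = 1/(1 − 0.3) = 1.429.
ΔT = 2.45 × 1.429 = 3.50 K.

3.50 K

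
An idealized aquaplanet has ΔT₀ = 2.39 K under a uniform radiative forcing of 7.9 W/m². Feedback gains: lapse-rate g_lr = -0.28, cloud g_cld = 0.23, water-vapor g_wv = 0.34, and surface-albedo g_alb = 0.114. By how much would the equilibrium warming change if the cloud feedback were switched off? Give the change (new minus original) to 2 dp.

Original: g = 0.404, ΔT = 2.39/(1−0.404) = 4.0101 K.
Without cloud: g' = 0.174, ΔT' = 2.39/(1−0.174) = 2.8935 K.
Change = 2.8935 − 4.0101 = -1.12 K.

-1.12 K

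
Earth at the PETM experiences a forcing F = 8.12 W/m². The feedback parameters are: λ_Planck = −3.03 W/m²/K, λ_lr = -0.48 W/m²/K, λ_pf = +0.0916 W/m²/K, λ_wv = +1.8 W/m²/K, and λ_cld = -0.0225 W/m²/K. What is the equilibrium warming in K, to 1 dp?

Net feedback parameter λ = (−3.03) + (-0.48) + (+0.0916) + (+1.8) + (-0.0225) = -1.6409 W/m²/K.
ΔT = −F/λ = −8.12/(-1.6409) = 4.9 K.

4.9 K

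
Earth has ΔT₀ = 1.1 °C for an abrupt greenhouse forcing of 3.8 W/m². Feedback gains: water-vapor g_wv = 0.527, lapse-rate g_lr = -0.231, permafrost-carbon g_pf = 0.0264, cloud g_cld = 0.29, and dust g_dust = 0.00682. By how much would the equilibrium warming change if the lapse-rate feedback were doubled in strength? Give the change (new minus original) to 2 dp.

-1.09 °C

Original: g = 0.61922, ΔT = 1.1/(1−0.61922) = 2.8888 °C.
With doubled lapse-rate: g' = 0.38822, ΔT' = 1.1/(1−0.38822) = 1.7980 °C.
Change = 1.7980 − 2.8888 = -1.09 °C.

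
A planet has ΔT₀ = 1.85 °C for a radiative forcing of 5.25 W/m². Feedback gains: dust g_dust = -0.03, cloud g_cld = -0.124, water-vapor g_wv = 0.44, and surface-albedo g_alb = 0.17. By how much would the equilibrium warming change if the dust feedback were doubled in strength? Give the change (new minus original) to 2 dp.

Original: g = 0.456, ΔT = 1.85/(1−0.456) = 3.4007 °C.
With doubled dust: g' = 0.426, ΔT' = 1.85/(1−0.426) = 3.2230 °C.
Change = 3.2230 − 3.4007 = -0.18 °C.

-0.18 °C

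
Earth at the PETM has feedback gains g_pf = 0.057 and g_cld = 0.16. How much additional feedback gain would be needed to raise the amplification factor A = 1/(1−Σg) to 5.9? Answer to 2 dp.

Current total gain = 0.217.
Target gain for A = 5.9: g* = 1 − 1/5.9 = 0.8305.
Additional gain needed = 0.8305 − 0.217 = 0.61.

0.61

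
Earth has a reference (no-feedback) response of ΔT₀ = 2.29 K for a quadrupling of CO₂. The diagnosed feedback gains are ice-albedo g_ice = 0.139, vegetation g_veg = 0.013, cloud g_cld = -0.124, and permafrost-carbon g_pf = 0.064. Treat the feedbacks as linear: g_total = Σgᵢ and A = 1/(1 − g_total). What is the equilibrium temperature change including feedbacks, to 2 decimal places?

2.52 K

Total gain g = 0.139 + 0.013 − 0.124 + 0.064 = 0.092.
Amplification A = 1/(1 − 0.092) = 1.101.
ΔT = 2.29 × 1.101 = 2.52 K.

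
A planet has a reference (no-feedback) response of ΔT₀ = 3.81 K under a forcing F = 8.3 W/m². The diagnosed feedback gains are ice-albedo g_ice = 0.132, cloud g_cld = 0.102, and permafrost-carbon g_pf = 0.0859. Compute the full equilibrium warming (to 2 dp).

Total gain g = 0.132 + 0.102 + 0.0859 = 0.3199.
Amplification A = 1/(1 − 0.3199) = 1.47.
ΔT = 3.81 × 1.47 = 5.60 K.

5.60 K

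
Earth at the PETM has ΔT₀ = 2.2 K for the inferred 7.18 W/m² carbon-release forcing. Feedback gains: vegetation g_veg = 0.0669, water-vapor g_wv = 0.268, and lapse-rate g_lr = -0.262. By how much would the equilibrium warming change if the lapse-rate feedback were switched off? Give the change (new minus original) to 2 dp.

0.93 K

Original: g = 0.0729, ΔT = 2.2/(1−0.0729) = 2.3730 K.
Without lapse-rate: g' = 0.3349, ΔT' = 2.2/(1−0.3349) = 3.3078 K.
Change = 3.3078 − 2.3730 = 0.93 K.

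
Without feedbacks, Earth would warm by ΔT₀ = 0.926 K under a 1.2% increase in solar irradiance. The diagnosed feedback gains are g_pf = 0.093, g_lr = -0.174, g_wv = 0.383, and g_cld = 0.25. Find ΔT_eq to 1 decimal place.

2.1 K

Total gain g = 0.093 − 0.174 + 0.383 + 0.25 = 0.552.
Amplification A = 1/(1 − 0.552) = 2.232.
ΔT = 0.926 × 2.232 = 2.1 K.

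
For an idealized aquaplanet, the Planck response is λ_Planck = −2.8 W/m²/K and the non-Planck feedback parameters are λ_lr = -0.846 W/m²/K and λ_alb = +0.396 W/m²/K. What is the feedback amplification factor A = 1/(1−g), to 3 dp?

0.862

Convert to gains: g_lr = -0.846/2.8 = -0.3021; g_alb = 0.396/2.8 = 0.1414.
Total gain g = -0.1607.
A = 1/(1 + 0.1607) = 0.862.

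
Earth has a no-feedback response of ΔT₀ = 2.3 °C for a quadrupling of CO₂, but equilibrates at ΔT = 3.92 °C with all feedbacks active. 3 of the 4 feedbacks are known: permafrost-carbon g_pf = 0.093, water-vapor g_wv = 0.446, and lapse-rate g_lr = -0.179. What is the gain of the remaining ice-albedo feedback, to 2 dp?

Amplification A = ΔT/ΔT₀ = 3.92/2.3 = 1.704.
Total gain g = 1 − 1/A = 1 − 1/1.704 = 0.4131.
Known gains sum to 0.093 + 0.446 − 0.179 = 0.36.
g_ice = 0.4131 − 0.36 = 0.05.

0.05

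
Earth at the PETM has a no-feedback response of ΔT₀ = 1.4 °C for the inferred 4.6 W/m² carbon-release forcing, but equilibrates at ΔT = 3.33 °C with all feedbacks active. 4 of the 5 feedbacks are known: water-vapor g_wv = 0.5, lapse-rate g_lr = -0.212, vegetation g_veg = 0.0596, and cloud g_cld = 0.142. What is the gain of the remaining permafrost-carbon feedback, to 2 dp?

Amplification A = ΔT/ΔT₀ = 3.33/1.4 = 2.379.
Total gain g = 1 − 1/A = 1 − 1/2.379 = 0.5797.
Known gains sum to 0.5 − 0.212 + 0.0596 + 0.142 = 0.4896.
g_pf = 0.5797 − 0.4896 = 0.09.

0.09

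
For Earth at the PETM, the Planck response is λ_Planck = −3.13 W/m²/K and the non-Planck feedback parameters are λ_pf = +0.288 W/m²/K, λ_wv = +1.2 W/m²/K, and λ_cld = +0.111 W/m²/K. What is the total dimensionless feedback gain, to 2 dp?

0.51

Convert to gains: g_pf = 0.288/3.13 = 0.09201; g_wv = 1.2/3.13 = 0.3834; g_cld = 0.111/3.13 = 0.03546.
Total gain g = 0.51087.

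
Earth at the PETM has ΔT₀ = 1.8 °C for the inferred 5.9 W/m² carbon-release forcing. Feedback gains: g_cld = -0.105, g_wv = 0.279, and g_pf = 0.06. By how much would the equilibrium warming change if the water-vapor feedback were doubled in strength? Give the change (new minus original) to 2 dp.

1.35 °C

Original: g = 0.234, ΔT = 1.8/(1−0.234) = 2.3499 °C.
With doubled water-vapor: g' = 0.513, ΔT' = 1.8/(1−0.513) = 3.6961 °C.
Change = 3.6961 − 2.3499 = 1.35 °C.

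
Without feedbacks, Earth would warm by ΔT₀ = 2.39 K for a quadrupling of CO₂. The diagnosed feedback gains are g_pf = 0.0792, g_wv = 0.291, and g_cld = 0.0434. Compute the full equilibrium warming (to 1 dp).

4.1 K

Total gain g = 0.0792 + 0.291 + 0.0434 = 0.4136.
Amplification A = 1/(1 − 0.4136) = 1.705.
ΔT = 2.39 × 1.705 = 4.1 K.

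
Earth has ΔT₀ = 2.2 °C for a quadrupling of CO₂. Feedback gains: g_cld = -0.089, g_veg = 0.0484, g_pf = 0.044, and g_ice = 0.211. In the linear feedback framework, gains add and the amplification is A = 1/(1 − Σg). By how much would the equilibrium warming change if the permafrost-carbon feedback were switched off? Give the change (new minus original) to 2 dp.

-0.15 °C

Original: g = 0.2144, ΔT = 2.2/(1−0.2144) = 2.8004 °C.
Without permafrost-carbon: g' = 0.1704, ΔT' = 2.2/(1−0.1704) = 2.6519 °C.
Change = 2.6519 − 2.8004 = -0.15 °C.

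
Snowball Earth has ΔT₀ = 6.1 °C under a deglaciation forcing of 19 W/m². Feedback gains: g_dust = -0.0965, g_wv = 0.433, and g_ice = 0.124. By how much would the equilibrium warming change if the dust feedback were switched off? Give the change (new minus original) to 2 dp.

2.46 °C

Original: g = 0.4605, ΔT = 6.1/(1−0.4605) = 11.3068 °C.
Without dust: g' = 0.557, ΔT' = 6.1/(1−0.557) = 13.7698 °C.
Change = 13.7698 − 11.3068 = 2.46 °C.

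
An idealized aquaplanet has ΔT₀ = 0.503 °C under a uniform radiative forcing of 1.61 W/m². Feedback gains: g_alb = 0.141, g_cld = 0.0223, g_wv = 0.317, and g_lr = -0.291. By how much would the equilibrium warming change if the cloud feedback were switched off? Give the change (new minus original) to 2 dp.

-0.02 °C

Original: g = 0.1893, ΔT = 0.503/(1−0.1893) = 0.6205 °C.
Without cloud: g' = 0.167, ΔT' = 0.503/(1−0.167) = 0.6038 °C.
Change = 0.6038 − 0.6205 = -0.02 °C.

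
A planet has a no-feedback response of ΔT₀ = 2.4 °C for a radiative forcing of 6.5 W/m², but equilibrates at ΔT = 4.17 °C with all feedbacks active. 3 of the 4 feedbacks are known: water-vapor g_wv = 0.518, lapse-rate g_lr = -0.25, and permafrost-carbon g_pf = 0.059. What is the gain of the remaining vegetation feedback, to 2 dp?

Amplification A = ΔT/ΔT₀ = 4.17/2.4 = 1.738.
Total gain g = 1 − 1/A = 1 − 1/1.738 = 0.4246.
Known gains sum to 0.518 − 0.25 + 0.059 = 0.327.
g_veg = 0.4246 − 0.327 = 0.10.

0.10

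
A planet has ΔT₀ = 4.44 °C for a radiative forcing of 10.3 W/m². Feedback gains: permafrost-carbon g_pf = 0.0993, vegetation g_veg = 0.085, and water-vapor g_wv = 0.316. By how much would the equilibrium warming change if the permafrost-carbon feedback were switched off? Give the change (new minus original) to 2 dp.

Original: g = 0.5003, ΔT = 4.44/(1−0.5003) = 8.8853 °C.
Without permafrost-carbon: g' = 0.401, ΔT' = 4.44/(1−0.401) = 7.4124 °C.
Change = 7.4124 − 8.8853 = -1.47 °C.

-1.47 °C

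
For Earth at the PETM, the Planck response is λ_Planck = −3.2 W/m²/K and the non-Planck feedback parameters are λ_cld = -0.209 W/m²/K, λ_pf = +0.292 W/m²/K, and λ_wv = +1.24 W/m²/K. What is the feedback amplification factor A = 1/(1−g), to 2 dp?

Convert to gains: g_cld = -0.209/3.2 = -0.06531; g_pf = 0.292/3.2 = 0.09125; g_wv = 1.24/3.2 = 0.3875.
Total gain g = 0.41344.
A = 1/(1 − 0.41344) = 1.70.

1.70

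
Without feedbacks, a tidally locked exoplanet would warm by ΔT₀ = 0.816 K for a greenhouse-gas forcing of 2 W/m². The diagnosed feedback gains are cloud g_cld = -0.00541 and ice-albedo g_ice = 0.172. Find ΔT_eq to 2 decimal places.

Total gain g = -0.00541 + 0.172 = 0.16659.
Amplification A = 1/(1 − 0.16659) = 1.2.
ΔT = 0.816 × 1.2 = 0.98 K.

0.98 K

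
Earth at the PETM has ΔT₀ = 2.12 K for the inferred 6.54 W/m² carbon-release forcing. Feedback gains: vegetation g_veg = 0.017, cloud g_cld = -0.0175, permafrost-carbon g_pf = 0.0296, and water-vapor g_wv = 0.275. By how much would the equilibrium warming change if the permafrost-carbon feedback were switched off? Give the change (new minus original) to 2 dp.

Original: g = 0.3041, ΔT = 2.12/(1−0.3041) = 3.0464 K.
Without permafrost-carbon: g' = 0.2745, ΔT' = 2.12/(1−0.2745) = 2.9221 K.
Change = 2.9221 − 3.0464 = -0.12 K.

-0.12 K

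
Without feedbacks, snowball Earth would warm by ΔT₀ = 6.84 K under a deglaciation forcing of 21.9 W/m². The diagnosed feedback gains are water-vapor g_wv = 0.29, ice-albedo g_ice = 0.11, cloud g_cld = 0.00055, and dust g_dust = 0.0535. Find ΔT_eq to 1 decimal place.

12.5 K

Total gain g = 0.29 + 0.11 + 0.00055 + 0.0535 = 0.45405.
Amplification A = 1/(1 − 0.45405) = 1.832.
ΔT = 6.84 × 1.832 = 12.5 K.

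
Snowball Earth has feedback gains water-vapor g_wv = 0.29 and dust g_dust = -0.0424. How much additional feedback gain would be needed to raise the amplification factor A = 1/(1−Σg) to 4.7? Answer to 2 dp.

Current total gain = 0.2476.
Target gain for A = 4.7: g* = 1 − 1/4.7 = 0.7872.
Additional gain needed = 0.7872 − 0.2476 = 0.54.

0.54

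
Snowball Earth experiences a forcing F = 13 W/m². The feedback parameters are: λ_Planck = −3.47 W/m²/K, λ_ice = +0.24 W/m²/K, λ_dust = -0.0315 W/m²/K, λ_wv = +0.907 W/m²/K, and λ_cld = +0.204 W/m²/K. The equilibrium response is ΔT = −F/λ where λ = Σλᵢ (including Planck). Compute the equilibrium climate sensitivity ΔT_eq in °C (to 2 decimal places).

Net feedback parameter λ = (−3.47) + (+0.24) + (-0.0315) + (+0.907) + (+0.204) = -2.1505 W/m²/K.
ΔT = −F/λ = −13/(-2.1505) = 6.05 °C.

6.05 °C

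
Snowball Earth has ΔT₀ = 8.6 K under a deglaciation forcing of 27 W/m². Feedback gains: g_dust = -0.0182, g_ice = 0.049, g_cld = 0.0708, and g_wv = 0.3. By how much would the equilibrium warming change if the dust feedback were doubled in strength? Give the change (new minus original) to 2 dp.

-0.42 K

Original: g = 0.4016, ΔT = 8.6/(1−0.4016) = 14.3717 K.
With doubled dust: g' = 0.3834, ΔT' = 8.6/(1−0.3834) = 13.9475 K.
Change = 13.9475 − 14.3717 = -0.42 K.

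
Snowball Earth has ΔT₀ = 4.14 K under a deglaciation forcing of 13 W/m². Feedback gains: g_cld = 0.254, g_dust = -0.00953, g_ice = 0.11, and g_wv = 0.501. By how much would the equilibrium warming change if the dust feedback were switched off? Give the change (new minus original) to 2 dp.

2.02 K

Original: g = 0.85547, ΔT = 4.14/(1−0.85547) = 28.6446 K.
Without dust: g' = 0.865, ΔT' = 4.14/(1−0.865) = 30.6667 K.
Change = 30.6667 − 28.6446 = 2.02 K.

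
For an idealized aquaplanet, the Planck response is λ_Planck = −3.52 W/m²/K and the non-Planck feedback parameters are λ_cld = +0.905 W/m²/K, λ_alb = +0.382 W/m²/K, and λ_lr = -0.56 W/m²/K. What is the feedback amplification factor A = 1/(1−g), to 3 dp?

1.260

Convert to gains: g_cld = 0.905/3.52 = 0.2571; g_alb = 0.382/3.52 = 0.1085; g_lr = -0.56/3.52 = -0.1591.
Total gain g = 0.2065.
A = 1/(1 − 0.2065) = 1.260.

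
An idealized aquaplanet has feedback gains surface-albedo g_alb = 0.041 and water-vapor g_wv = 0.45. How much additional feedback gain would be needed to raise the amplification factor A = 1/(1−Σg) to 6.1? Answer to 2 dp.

0.35

Current total gain = 0.491.
Target gain for A = 6.1: g* = 1 − 1/6.1 = 0.8361.
Additional gain needed = 0.8361 − 0.491 = 0.35.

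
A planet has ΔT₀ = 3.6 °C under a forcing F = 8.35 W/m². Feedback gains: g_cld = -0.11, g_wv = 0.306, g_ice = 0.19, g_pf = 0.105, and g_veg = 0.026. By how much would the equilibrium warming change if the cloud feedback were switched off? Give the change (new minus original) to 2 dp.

Original: g = 0.517, ΔT = 3.6/(1−0.517) = 7.4534 °C.
Without cloud: g' = 0.627, ΔT' = 3.6/(1−0.627) = 9.6515 °C.
Change = 9.6515 − 7.4534 = 2.20 °C.

2.20 °C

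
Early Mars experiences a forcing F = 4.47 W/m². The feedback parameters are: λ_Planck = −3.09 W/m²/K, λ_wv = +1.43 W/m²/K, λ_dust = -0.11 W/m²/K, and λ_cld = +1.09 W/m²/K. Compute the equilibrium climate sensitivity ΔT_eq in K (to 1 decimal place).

6.6 K

Net feedback parameter λ = (−3.09) + (+1.43) + (-0.11) + (+1.09) = -0.68 W/m²/K.
ΔT = −F/λ = −4.47/(-0.68) = 6.6 K.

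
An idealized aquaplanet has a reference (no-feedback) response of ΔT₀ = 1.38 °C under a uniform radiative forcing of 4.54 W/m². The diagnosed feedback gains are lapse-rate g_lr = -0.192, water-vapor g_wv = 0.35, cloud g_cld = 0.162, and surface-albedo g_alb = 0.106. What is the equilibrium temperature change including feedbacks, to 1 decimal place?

2.4 °C

Total gain g = -0.192 + 0.35 + 0.162 + 0.106 = 0.426.
Amplification A = 1/(1 − 0.426) = 1.742.
ΔT = 1.38 × 1.742 = 2.4 °C.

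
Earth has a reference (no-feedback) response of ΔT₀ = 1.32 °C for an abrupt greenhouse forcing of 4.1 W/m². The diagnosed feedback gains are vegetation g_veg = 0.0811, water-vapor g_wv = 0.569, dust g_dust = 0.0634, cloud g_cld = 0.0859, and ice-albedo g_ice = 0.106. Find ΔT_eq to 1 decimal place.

14.0 °C

Total gain g = 0.0811 + 0.569 + 0.0634 + 0.0859 + 0.106 = 0.9054.
Amplification A = 1/(1 − 0.9054) = 10.57.
ΔT = 1.32 × 10.57 = 14.0 °C.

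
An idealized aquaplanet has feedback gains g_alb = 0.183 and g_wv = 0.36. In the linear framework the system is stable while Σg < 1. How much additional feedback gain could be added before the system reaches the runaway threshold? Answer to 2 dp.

Current total gain = 0.183 + 0.36 = 0.543.
Margin to runaway = 1 − 0.543 = 0.46.

0.46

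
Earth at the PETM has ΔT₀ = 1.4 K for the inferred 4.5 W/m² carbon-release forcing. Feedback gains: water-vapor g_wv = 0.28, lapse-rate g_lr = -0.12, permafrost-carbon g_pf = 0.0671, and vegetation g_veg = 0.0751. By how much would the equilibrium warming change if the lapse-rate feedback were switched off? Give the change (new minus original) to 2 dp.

Original: g = 0.3022, ΔT = 1.4/(1−0.3022) = 2.0063 K.
Without lapse-rate: g' = 0.4222, ΔT' = 1.4/(1−0.4222) = 2.4230 K.
Change = 2.4230 − 2.0063 = 0.42 K.

0.42 K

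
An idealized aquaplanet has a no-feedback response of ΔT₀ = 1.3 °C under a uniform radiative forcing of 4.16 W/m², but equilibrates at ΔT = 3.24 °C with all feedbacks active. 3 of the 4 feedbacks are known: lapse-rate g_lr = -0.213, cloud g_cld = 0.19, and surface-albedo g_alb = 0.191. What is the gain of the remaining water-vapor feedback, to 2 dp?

0.43

Amplification A = ΔT/ΔT₀ = 3.24/1.3 = 2.492.
Total gain g = 1 − 1/A = 1 − 1/2.492 = 0.5987.
Known gains sum to -0.213 + 0.19 + 0.191 = 0.168.
g_wv = 0.5987 − 0.168 = 0.43.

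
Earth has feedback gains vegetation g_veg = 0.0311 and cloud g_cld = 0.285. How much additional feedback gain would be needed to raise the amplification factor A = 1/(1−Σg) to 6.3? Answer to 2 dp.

0.53

Current total gain = 0.3161.
Target gain for A = 6.3: g* = 1 − 1/6.3 = 0.8413.
Additional gain needed = 0.8413 − 0.3161 = 0.53.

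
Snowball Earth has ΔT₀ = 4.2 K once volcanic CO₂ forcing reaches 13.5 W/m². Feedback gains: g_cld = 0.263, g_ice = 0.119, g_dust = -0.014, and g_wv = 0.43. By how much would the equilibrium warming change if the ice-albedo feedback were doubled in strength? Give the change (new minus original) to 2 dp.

29.81 K

Original: g = 0.798, ΔT = 4.2/(1−0.798) = 20.7921 K.
With doubled ice-albedo: g' = 0.917, ΔT' = 4.2/(1−0.917) = 50.6024 K.
Change = 50.6024 − 20.7921 = 29.81 K.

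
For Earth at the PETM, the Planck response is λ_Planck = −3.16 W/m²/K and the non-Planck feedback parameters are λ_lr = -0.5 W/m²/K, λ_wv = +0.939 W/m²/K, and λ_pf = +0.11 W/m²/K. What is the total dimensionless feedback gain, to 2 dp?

0.17

Convert to gains: g_lr = -0.5/3.16 = -0.1582; g_wv = 0.939/3.16 = 0.2972; g_pf = 0.11/3.16 = 0.03481.
Total gain g = 0.17381.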